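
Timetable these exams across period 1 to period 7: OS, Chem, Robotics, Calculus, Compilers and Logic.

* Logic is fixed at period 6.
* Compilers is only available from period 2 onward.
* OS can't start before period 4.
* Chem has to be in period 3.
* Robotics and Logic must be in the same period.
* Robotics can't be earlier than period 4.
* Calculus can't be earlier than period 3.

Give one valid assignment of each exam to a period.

OS in period 4; Calculus in period 3; Robotics in period 6; Chem in period 3; Compilers in period 2; Logic in period 6

Checking: Robotics = Logic = period 6; Calculus=period 3 in [period 3,period 7]; Chem=period 3 in [period 3,period 3]; Robotics=period 6 in [period 4,period 7]; Logic=period 6 in [period 6,period 6]; Compilers=period 2 in [period 2,period 7]; OS=period 4 in [period 4,period 7].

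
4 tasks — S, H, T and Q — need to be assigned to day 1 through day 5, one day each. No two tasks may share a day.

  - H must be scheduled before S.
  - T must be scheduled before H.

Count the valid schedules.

20

Splitting on S: it can be day 3 (2), day 4 (6), day 5 (12). Listing each branch's schedules as (H, T, Q) by day number:
S=day 3: (2,1,4) (2,1,5) — 2.
S=day 4: (2,1,3) (2,1,5) (3,1,2) (3,1,5) (3,2,1) (3,2,5) — 6.
S=day 5: (2,1,3) (2,1,4) (3,1,2) (3,1,4) (3,2,1) (3,2,4) (4,1,2) (4,1,3) (4,2,1) (4,2,3) (4,3,1) (4,3,2) — 12.
Summing: 2 + 6 + 12 = 20.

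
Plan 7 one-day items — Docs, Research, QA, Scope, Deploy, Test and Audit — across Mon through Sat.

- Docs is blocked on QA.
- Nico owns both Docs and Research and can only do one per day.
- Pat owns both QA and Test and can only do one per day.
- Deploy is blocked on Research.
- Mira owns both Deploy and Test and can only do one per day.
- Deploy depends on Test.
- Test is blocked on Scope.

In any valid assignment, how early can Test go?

Tue

Precedence pushes Test to at least Tue; downstream work caps Test at Fri.
Test at Tue is achievable: Audit in Mon, Deploy in Wed, QA in Mon, Test in Tue, Research in Mon, Scope in Mon, Docs in Tue.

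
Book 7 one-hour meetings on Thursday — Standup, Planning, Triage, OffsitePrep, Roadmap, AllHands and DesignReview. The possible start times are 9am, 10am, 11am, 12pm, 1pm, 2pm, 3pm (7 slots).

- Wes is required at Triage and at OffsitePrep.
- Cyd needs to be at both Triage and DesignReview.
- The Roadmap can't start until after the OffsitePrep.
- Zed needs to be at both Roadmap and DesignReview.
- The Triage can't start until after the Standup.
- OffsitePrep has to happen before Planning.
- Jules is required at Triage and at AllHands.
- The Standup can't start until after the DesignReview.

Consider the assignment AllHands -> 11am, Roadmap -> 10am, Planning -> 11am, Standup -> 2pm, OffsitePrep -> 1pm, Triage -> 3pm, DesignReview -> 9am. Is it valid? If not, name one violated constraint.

Cyd needs to be at both Triage and DesignReview — holds.
Zed needs to be at both Roadmap and DesignReview — holds.
Wes is required at Triage and at OffsitePrep — holds.
The Roadmap can't start until after the OffsitePrep — violated.
Jules is required at Triage and at AllHands — holds.
The Triage can't start until after the Standup — holds.
The Standup can't start until after the DesignReview — holds.
OffsitePrep has to happen before Planning — violated.

No. The Roadmap can't start until after the OffsitePrep is not satisfied.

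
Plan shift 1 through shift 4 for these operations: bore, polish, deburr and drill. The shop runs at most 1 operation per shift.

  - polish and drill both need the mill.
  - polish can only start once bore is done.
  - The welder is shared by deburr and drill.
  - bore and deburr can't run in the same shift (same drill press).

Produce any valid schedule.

deburr=shift 3, bore=shift 1, drill=shift 4, polish=shift 2

Checking: bore(shift 1) before polish(shift 2); deburr(shift 3) != drill(shift 4); bore(shift 1) != deburr(shift 3); polish(shift 2) != drill(shift 4); max 1 per shift (cap 1).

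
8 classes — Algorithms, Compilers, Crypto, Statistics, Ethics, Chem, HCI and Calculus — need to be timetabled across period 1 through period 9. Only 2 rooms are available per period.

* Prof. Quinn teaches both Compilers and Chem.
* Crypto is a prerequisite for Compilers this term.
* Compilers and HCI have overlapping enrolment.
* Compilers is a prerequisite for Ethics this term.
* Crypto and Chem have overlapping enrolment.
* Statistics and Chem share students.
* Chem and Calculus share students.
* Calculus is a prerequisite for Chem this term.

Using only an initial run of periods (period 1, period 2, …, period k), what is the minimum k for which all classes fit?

4 periods

The precedence chain requires at least 3 distinct periods.
With at most 2 per period and 8 classes, at least 4 periods are needed.
4 works (last occupied period: period 4): for example Chem in period 3; Crypto in period 1; Compilers in period 2; HCI in period 4; Ethics in period 3; Calculus in period 1; Statistics in period 4; Algorithms in period 2.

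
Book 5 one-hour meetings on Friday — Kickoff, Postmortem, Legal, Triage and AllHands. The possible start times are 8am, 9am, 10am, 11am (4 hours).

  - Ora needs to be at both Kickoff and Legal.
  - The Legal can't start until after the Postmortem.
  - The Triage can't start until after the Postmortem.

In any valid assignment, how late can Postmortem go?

Downstream work caps Postmortem at 10am.
Postmortem at 10am is achievable: Legal=11am; AllHands=8am; Kickoff=8am; Postmortem=10am; Triage=11am.

10am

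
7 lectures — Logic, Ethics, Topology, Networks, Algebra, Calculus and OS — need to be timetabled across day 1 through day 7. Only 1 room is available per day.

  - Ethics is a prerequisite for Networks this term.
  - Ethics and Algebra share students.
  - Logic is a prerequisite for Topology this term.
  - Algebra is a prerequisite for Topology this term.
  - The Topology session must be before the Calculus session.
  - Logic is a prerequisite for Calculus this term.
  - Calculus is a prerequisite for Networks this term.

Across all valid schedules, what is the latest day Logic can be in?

Downstream work caps Logic at day 4.
Logic at day 4 is achievable: Calculus -> day 6; Topology -> day 5; OS -> day 3; Ethics -> day 1; Logic -> day 4; Algebra -> day 2; Networks -> day 7.

day 4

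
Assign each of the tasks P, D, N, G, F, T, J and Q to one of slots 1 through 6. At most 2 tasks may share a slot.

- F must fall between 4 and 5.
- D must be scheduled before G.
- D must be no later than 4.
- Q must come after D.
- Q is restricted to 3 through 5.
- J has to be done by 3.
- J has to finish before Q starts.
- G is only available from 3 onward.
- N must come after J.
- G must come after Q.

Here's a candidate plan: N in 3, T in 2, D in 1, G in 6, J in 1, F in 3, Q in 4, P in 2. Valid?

No — it violates: F must fall between 4 and 5

At most 2 tasks may share a slot — holds.
J has to finish before Q starts — holds.
F must fall between 4 and 5 — violated.
G must come after Q — holds.
D must be no later than 4 — holds.
J has to be done by 3 — holds.
D must be scheduled before G — holds.
Q is restricted to 3 through 5 — holds.
N must come after J — holds.
G is only available from 3 onward — holds.
Q must come after D — holds.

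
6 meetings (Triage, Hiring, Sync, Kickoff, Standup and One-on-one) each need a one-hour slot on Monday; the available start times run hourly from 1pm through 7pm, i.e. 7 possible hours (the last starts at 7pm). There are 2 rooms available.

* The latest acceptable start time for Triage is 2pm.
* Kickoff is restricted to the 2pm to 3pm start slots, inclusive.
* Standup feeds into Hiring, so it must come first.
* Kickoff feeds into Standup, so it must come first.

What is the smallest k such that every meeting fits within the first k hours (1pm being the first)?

The precedence chain requires at least 3 distinct hours.
With at most 2 per hour and 6 meetings, at least 3 hours are needed.
Propagating the time windows through the other constraints, Hiring can't land before 4pm — that is hour 4 counting from 1pm — so the schedule must run through at least 4 hours.
4 works (last occupied hour: 4pm): for example Sync -> 1pm; Triage -> 1pm; Kickoff -> 2pm; One-on-one -> 2pm; Standup -> 3pm; Hiring -> 4pm.

4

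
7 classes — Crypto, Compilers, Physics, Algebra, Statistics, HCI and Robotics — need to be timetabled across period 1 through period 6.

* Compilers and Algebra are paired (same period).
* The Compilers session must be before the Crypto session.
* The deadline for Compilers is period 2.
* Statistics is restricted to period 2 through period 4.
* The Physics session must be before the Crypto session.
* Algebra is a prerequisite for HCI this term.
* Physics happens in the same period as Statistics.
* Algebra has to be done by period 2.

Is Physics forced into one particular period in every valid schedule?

No

Physics can be period 2 (e.g. Statistics -> period 2, Physics -> period 2, Compilers -> period 1, Algebra -> period 1, Robotics -> period 1, Crypto -> period 3, HCI -> period 2) or period 3 (e.g. HCI -> period 2; Robotics -> period 1; Physics -> period 3; Algebra -> period 1; Crypto -> period 4; Statistics -> period 3; Compilers -> period 1).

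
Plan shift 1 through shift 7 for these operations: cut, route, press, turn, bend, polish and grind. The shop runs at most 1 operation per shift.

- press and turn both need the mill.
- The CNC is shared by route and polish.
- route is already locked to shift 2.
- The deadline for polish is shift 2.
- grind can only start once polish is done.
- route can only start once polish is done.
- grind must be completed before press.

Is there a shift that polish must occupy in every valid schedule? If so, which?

shift 1

polish's window is shift 1–shift 2.
route is fixed at shift 2, and polish can't share a shift with route.
So polish must be shift 1.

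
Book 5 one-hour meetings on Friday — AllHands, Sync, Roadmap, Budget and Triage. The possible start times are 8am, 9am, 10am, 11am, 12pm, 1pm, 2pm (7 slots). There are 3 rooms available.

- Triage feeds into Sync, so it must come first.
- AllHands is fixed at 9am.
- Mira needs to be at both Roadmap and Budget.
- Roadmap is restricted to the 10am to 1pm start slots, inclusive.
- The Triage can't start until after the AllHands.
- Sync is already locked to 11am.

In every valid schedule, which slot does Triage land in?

AllHands is fixed at 9am and must come before Triage, so Triage is at least 10am.
Sync is fixed at 11am and must come after Triage, so Triage is at most 10am.
So Triage must be 10am.

10am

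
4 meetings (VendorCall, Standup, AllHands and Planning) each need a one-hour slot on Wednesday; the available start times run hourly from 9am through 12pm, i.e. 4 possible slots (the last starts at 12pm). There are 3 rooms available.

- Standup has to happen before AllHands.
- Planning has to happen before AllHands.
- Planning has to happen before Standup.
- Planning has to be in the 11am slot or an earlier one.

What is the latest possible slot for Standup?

11am

Precedence pushes Standup to at least 10am; downstream work caps Standup at 11am.
Standup at 11am is achievable: Standup in 11am; VendorCall in 9am; Planning in 9am; AllHands in 12pm.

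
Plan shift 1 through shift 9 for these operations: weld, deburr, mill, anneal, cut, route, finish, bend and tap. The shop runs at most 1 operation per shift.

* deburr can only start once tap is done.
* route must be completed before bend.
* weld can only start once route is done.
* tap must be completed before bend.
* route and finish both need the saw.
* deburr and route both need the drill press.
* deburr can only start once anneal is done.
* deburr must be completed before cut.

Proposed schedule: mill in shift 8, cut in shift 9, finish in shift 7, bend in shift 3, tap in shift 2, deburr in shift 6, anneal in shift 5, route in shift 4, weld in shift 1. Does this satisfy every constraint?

No — it violates: weld can only start once route is done

route must be completed before bend — violated.
weld can only start once route is done — violated.
deburr must be completed before cut — holds.
deburr can only start once tap is done — holds.
route and finish both need the saw — holds.
deburr can only start once anneal is done — holds.
deburr and route both need the drill press — holds.
The shop runs at most 1 operation per shift — holds.
tap must be completed before bend — holds.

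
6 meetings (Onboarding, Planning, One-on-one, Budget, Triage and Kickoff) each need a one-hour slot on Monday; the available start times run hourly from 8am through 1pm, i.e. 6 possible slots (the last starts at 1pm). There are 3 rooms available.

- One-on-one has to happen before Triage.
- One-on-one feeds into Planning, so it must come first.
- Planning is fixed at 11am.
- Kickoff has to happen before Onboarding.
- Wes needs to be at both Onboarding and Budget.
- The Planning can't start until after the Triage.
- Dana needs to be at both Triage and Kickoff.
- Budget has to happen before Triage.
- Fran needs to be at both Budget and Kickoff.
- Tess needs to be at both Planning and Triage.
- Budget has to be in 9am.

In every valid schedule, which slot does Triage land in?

Budget is fixed at 9am and must come before Triage, so Triage is at least 10am.
Planning is fixed at 11am and must come after Triage, so Triage is at most 10am.
So Triage must be 10am.

10am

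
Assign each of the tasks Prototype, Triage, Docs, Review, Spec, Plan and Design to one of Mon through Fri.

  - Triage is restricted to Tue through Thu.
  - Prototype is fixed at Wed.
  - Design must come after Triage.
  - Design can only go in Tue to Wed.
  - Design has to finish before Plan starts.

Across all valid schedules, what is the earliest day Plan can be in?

Precedence pushes Plan to at least Thu.
Plan at Thu is achievable: Docs=Mon, Design=Wed, Spec=Mon, Plan=Thu, Review=Mon, Prototype=Wed, Triage=Tue.

Thu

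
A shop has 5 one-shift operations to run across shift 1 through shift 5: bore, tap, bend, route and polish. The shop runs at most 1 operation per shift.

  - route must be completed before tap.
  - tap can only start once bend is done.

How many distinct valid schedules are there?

40

Splitting on bore: it can be shift 1 (8), shift 2 (8), shift 3 (8), shift 4 (8), shift 5 (8). Listing each branch's schedules as (tap, bend, route, polish) by shift number:
bore=shift 1: (4,2,3,5) (4,3,2,5) (5,2,3,4) (5,2,4,3) (5,3,2,4) (5,3,4,2) (5,4,2,3) (5,4,3,2) — 8.
bore=shift 2: (4,1,3,5) (4,3,1,5) (5,1,3,4) (5,1,4,3) (5,3,1,4) (5,3,4,1) (5,4,1,3) (5,4,3,1) — 8.
bore=shift 3: (4,1,2,5) (4,2,1,5) (5,1,2,4) (5,1,4,2) (5,2,1,4) (5,2,4,1) (5,4,1,2) (5,4,2,1) — 8.
bore=shift 4: (3,1,2,5) (3,2,1,5) (5,1,2,3) (5,1,3,2) (5,2,1,3) (5,2,3,1) (5,3,1,2) (5,3,2,1) — 8.
bore=shift 5: (3,1,2,4) (3,2,1,4) (4,1,2,3) (4,1,3,2) (4,2,1,3) (4,2,3,1) (4,3,1,2) (4,3,2,1) — 8.
Summing: 8 + 8 + 8 + 8 + 8 = 40.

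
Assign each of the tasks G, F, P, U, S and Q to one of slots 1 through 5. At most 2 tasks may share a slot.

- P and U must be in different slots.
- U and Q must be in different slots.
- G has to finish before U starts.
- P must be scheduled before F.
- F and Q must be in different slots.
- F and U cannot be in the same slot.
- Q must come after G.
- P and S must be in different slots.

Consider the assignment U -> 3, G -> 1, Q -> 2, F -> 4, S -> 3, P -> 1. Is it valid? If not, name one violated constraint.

Valid

F and Q must be in different slots — holds.
P and S must be in different slots — holds.
Q must come after G — holds.
P must be scheduled before F — holds.
G has to finish before U starts — holds.
U and Q must be in different slots — holds.
F and U cannot be in the same slot — holds.
P and U must be in different slots — holds.
At most 2 tasks may share a slot — holds.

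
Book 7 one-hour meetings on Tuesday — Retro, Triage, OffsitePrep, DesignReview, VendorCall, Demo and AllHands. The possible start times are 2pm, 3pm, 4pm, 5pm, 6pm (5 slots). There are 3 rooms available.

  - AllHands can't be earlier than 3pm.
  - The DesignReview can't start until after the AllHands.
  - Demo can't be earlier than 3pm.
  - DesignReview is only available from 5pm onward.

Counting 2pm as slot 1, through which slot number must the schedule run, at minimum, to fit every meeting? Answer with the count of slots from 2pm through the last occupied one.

4

The precedence chain requires at least 2 distinct slots.
With at most 3 per slot and 7 meetings, at least 3 slots are needed.
DesignReview can't be placed before 5pm — that is slot 4 counting from 2pm — so the schedule must run through at least 4 slots.
4 works (last occupied slot: 5pm): for example VendorCall in 3pm, Triage in 2pm, OffsitePrep in 2pm, AllHands in 3pm, DesignReview in 5pm, Retro in 2pm, Demo in 3pm.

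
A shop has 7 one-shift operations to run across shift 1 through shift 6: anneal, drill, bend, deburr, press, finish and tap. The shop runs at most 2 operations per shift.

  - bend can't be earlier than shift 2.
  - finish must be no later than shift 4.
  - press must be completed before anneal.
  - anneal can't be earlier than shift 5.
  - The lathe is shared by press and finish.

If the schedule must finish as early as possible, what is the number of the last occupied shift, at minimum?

The precedence chain requires at least 2 distinct shifts.
With at most 2 per shift and 7 operations, at least 4 shifts are needed.
anneal can't be placed before shift 5, so the schedule must run through at least shift 5.
5 works (last occupied shift: shift 5): for example deburr=shift 3; bend=shift 2; press=shift 2; anneal=shift 5; drill=shift 1; finish=shift 1; tap=shift 3.

shift 5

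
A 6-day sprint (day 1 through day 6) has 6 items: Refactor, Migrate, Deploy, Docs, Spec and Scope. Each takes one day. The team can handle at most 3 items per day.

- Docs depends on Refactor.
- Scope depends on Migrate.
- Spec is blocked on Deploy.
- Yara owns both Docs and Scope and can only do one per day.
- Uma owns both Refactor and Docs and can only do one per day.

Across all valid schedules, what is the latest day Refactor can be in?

day 5

Downstream work caps Refactor at day 5.
Refactor at day 5 is achievable: Scope=day 2, Deploy=day 1, Migrate=day 1, Docs=day 6, Refactor=day 5, Spec=day 2.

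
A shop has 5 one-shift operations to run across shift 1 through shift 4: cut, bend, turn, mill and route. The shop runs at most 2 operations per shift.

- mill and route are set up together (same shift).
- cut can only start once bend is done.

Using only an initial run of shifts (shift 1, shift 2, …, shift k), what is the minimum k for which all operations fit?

3

The precedence chain requires at least 2 distinct shifts.
With at most 2 per shift and 5 operations, at least 3 shifts are needed.
3 works (last occupied shift: shift 3): for example cut in shift 2, turn in shift 1, route in shift 3, mill in shift 3, bend in shift 1.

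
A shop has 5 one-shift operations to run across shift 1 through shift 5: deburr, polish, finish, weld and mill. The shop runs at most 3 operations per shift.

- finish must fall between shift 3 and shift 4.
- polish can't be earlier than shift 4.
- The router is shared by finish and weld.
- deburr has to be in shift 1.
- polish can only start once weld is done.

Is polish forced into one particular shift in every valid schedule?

No

polish can be shift 4 (e.g. weld in shift 1; deburr in shift 1; mill in shift 1; finish in shift 3; polish in shift 4) or shift 5 (e.g. weld -> shift 1; mill -> shift 1; polish -> shift 5; deburr -> shift 1; finish -> shift 3).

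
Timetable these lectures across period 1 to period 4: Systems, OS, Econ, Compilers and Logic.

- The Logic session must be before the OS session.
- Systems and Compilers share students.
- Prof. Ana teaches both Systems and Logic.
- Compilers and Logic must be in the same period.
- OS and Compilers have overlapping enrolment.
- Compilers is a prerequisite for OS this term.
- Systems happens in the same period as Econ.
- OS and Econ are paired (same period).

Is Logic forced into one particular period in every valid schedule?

No

Logic can be period 1 (e.g. Compilers=period 1; OS=period 2; Logic=period 1; Systems=period 2; Econ=period 2) or period 2 (e.g. OS=period 3, Compilers=period 2, Systems=period 3, Econ=period 3, Logic=period 2).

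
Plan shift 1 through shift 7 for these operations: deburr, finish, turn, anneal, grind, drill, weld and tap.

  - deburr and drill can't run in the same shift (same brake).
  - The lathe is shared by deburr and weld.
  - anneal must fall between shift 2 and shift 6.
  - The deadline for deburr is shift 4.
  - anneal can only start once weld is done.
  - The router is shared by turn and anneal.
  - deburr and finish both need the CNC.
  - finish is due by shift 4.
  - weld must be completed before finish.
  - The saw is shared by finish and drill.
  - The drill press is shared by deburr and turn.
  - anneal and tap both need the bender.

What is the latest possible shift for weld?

Downstream work caps weld at shift 3.
weld at shift 3 is achievable: tap=shift 1; weld=shift 3; drill=shift 2; deburr=shift 1; grind=shift 1; turn=shift 2; finish=shift 4; anneal=shift 4.

shift 3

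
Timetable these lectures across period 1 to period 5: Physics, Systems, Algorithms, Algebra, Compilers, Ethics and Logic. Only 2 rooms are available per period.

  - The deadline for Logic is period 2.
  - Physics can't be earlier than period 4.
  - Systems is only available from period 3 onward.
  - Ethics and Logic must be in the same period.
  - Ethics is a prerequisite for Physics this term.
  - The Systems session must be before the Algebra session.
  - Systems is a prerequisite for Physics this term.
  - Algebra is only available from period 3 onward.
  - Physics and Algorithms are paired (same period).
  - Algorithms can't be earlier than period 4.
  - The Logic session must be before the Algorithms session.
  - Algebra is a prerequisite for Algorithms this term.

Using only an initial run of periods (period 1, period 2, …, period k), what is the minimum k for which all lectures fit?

The precedence chain requires at least 3 distinct periods.
With at most 2 per period and 7 lectures, at least 4 periods are needed.
Propagating the time windows through the other constraints, Physics can't land before period 5, so the schedule must run through at least period 5.
5 works (last occupied period: period 5): for example Physics in period 5, Compilers in period 2, Systems in period 3, Ethics in period 1, Logic in period 1, Algebra in period 4, Algorithms in period 5.

5 periods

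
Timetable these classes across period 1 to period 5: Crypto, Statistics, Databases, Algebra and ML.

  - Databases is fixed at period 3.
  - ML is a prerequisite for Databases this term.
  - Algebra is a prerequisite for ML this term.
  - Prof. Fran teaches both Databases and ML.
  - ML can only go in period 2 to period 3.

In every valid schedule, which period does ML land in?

ML's window is period 2–period 3.
Databases is fixed at period 3, and ML can't share a period with Databases.
So ML must be period 2.

period 2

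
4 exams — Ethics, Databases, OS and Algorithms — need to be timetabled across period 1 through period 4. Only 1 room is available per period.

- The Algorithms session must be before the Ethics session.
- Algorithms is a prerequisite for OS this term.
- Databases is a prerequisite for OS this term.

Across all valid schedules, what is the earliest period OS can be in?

Precedence pushes OS to at least period 2.
OS at period 3 is achievable: OS in period 3, Ethics in period 4, Databases in period 2, Algorithms in period 1.
Nothing earlier works — the capacity limit rule out every period before period 3.

period 3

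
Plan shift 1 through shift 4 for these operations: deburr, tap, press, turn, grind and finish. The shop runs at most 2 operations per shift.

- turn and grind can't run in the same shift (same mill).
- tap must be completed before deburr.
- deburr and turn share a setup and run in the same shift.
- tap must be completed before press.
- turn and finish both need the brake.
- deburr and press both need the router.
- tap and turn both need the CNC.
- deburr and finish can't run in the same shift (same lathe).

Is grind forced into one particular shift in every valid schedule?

No

grind can be shift 1 (e.g. tap=shift 1, deburr=shift 2, turn=shift 2, press=shift 3, grind=shift 1, finish=shift 3) or shift 2 (e.g. turn -> shift 3; grind -> shift 2; tap -> shift 1; press -> shift 2; deburr -> shift 3; finish -> shift 1).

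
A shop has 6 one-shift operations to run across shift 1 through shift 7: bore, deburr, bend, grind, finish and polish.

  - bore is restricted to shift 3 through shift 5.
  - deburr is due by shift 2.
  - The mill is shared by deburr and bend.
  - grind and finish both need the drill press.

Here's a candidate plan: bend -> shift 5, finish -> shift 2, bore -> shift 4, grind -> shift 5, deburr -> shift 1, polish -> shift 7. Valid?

Valid

bore is restricted to shift 3 through shift 5 — holds.
grind and finish both need the drill press — holds.
deburr is due by shift 2 — holds.
The mill is shared by deburr and bend — holds.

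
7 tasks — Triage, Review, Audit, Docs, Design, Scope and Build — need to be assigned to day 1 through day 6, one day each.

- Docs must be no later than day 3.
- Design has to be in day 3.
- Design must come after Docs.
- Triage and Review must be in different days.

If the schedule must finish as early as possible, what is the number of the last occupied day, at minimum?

The precedence chain requires at least 2 distinct days.
Design can't be placed before day 3, so the schedule must run through at least day 3.
3 works (last occupied day: day 3): for example Build=day 1; Review=day 2; Scope=day 1; Design=day 3; Docs=day 1; Audit=day 1; Triage=day 1.

3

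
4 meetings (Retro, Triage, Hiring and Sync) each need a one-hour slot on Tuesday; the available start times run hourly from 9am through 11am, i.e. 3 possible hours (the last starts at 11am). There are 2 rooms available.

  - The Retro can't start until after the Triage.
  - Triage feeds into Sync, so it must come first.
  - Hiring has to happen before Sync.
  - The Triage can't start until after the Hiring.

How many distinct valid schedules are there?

1

Enumerating: Triage in 10am, Sync in 11am, Hiring in 9am, Retro in 11am.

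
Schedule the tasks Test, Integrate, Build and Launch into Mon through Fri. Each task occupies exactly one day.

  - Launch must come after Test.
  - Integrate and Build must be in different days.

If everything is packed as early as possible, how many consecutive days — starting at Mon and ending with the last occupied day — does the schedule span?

The precedence chain requires at least 2 distinct days.
2 works (last occupied day: Tue): for example Test -> Mon; Build -> Tue; Integrate -> Mon; Launch -> Tue.

2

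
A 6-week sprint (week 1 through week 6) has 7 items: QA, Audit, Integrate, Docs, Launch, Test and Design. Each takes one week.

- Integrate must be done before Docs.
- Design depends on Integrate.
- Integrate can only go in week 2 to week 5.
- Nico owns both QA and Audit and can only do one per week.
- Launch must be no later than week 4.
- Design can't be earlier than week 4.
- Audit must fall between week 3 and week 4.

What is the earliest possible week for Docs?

week 3

Precedence pushes Docs to at least week 3.
Docs at week 3 is achievable: Launch -> week 1; Integrate -> week 2; QA -> week 1; Design -> week 4; Test -> week 1; Audit -> week 3; Docs -> week 3.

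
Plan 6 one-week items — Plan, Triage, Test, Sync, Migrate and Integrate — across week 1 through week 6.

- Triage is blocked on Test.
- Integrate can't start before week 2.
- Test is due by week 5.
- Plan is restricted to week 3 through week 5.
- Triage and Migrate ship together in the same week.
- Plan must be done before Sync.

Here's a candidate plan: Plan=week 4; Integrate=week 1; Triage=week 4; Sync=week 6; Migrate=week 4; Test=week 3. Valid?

Invalid. Integrate can't start before week 2.

Plan is restricted to week 3 through week 5 — holds.
Integrate can't start before week 2 — violated.
Triage is blocked on Test — holds.
Test is due by week 5 — holds.
Plan must be done before Sync — holds.
Triage and Migrate ship together in the same week — holds.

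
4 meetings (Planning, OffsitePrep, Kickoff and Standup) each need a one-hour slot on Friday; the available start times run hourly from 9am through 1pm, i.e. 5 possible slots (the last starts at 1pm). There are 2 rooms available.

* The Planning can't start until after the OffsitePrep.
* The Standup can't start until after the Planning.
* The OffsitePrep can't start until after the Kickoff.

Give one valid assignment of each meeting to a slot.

OffsitePrep=10am, Standup=12pm, Planning=11am, Kickoff=9am

Checking: Planning(11am) before Standup(12pm); OffsitePrep(10am) before Planning(11am); Kickoff(9am) before OffsitePrep(10am); max 1 per slot (cap 2).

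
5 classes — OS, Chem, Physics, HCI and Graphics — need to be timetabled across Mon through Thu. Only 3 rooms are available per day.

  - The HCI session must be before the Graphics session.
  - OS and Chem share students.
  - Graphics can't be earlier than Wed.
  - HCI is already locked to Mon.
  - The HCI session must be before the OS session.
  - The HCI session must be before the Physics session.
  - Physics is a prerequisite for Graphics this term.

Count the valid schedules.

27

Splitting on OS: it can be Tue (9), Wed (9), Thu (9). Listing each branch's schedules as (Chem, Physics, HCI, Graphics):
OS=Tue: (Mon,Tue,Mon,Wed) (Mon,Tue,Mon,Thu) (Mon,Wed,Mon,Thu) (Wed,Tue,Mon,Wed) (Wed,Tue,Mon,Thu) (Wed,Wed,Mon,Thu) (Thu,Tue,Mon,Wed) (Thu,Tue,Mon,Thu) (Thu,Wed,Mon,Thu) — 9.
OS=Wed: (Mon,Tue,Mon,Wed) (Mon,Tue,Mon,Thu) (Mon,Wed,Mon,Thu) (Tue,Tue,Mon,Wed) (Tue,Tue,Mon,Thu) (Tue,Wed,Mon,Thu) (Thu,Tue,Mon,Wed) (Thu,Tue,Mon,Thu) (Thu,Wed,Mon,Thu) — 9.
OS=Thu: (Mon,Tue,Mon,Wed) (Mon,Tue,Mon,Thu) (Mon,Wed,Mon,Thu) (Tue,Tue,Mon,Wed) (Tue,Tue,Mon,Thu) (Tue,Wed,Mon,Thu) (Wed,Tue,Mon,Wed) (Wed,Tue,Mon,Thu) (Wed,Wed,Mon,Thu) — 9.
Summing: 9 + 9 + 9 = 27.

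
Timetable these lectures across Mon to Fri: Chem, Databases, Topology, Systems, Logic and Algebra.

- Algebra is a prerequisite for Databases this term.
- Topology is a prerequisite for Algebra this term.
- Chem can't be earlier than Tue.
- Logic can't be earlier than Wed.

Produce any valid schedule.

Topology=Mon; Databases=Wed; Systems=Mon; Chem=Tue; Algebra=Tue; Logic=Wed

Checking: Topology(Mon) before Algebra(Tue); Algebra(Tue) before Databases(Wed); Logic=Wed in [Wed,Fri]; Chem=Tue in [Tue,Fri].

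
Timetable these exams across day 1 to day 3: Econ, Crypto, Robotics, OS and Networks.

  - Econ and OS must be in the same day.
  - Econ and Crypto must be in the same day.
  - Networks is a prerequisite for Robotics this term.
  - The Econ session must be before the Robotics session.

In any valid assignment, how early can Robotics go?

Precedence pushes Robotics to at least day 2.
Robotics at day 2 is achievable: Networks -> day 1; Econ -> day 1; Robotics -> day 2; Crypto -> day 1; OS -> day 1.

day 2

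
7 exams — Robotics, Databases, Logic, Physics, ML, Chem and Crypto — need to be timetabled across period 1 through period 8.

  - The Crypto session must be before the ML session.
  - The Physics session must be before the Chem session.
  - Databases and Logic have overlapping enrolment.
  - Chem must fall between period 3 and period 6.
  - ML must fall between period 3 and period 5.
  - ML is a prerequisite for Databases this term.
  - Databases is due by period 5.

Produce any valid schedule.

ML=period 3; Logic=period 1; Crypto=period 1; Physics=period 1; Databases=period 4; Chem=period 3; Robotics=period 1

Checking: Crypto(period 1) before ML(period 3); Physics(period 1) before Chem(period 3); ML(period 3) before Databases(period 4); Databases(period 4) != Logic(period 1); Chem=period 3 in [period 3,period 6]; ML=period 3 in [period 3,period 5]; Databases=period 4 in [period 1,period 5].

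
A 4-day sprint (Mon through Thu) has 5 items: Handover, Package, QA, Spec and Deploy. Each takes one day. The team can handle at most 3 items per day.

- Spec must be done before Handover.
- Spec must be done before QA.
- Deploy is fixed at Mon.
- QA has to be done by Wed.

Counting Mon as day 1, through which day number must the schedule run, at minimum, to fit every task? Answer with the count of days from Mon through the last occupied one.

2 days

The precedence chain requires at least 2 distinct days.
With at most 3 per day and 5 tasks, at least 2 days are needed.
2 works (last occupied day: Tue): for example QA=Tue, Deploy=Mon, Package=Mon, Spec=Mon, Handover=Tue.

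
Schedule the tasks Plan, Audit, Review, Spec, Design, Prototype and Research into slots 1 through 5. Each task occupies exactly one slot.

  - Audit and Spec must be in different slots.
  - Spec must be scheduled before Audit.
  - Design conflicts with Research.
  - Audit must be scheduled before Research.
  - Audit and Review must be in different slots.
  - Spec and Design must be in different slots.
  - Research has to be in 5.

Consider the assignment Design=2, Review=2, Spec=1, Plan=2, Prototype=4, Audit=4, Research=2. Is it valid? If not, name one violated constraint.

No. Design conflicts with Research is not satisfied.

Audit and Spec must be in different slots — holds.
Research has to be in 5 — violated.
Spec must be scheduled before Audit — holds.
Audit and Review must be in different slots — holds.
Design conflicts with Research — violated.
Spec and Design must be in different slots — holds.
Audit must be scheduled before Research — violated.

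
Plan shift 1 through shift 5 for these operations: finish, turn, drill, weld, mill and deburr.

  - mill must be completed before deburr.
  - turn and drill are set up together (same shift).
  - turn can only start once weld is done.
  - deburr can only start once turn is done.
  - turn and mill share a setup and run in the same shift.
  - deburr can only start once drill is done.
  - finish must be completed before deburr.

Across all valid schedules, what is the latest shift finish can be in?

shift 4

Downstream work caps finish at shift 4.
finish at shift 4 is achievable: mill -> shift 2; drill -> shift 2; deburr -> shift 5; turn -> shift 2; finish -> shift 4; weld -> shift 1.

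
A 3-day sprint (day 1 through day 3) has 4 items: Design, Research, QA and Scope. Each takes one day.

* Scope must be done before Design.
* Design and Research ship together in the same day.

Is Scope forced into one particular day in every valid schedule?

No

Scope can be day 1 (e.g. Research -> day 2; Design -> day 2; Scope -> day 1; QA -> day 1) or day 2 (e.g. Scope -> day 2; Design -> day 3; QA -> day 1; Research -> day 3).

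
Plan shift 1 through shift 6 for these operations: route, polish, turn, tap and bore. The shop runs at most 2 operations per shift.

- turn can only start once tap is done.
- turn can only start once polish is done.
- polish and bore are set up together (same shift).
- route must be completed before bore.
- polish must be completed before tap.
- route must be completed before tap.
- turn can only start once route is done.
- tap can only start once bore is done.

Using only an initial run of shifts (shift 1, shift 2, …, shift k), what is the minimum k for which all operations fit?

The precedence chain requires at least 4 distinct shifts.
With at most 2 per shift and 5 operations, at least 3 shifts are needed.
4 works (last occupied shift: shift 4): for example turn=shift 4, bore=shift 2, polish=shift 2, tap=shift 3, route=shift 1.

4 shifts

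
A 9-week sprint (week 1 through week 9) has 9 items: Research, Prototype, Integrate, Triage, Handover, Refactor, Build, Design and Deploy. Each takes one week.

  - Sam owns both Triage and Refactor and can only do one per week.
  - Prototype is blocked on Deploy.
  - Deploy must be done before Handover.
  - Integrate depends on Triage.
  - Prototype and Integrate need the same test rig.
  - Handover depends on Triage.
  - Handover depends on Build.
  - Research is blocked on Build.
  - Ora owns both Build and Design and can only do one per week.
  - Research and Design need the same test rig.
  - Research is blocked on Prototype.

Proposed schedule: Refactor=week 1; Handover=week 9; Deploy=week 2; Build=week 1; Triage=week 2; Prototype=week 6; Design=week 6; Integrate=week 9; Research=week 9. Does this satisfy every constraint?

Yes

Sam owns both Triage and Refactor and can only do one per week — holds.
Research is blocked on Prototype — holds.
Integrate depends on Triage — holds.
Prototype is blocked on Deploy — holds.
Research is blocked on Build — holds.
Research and Design need the same test rig — holds.
Ora owns both Build and Design and can only do one per week — holds.
Handover depends on Build — holds.
Prototype and Integrate need the same test rig — holds.
Deploy must be done before Handover — holds.
Handover depends on Triage — holds.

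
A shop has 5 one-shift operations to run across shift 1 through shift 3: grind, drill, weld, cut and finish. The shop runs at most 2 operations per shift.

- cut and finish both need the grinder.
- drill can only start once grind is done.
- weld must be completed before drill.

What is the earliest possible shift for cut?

cut at shift 1 is achievable: finish in shift 2, weld in shift 2, drill in shift 3, grind in shift 1, cut in shift 1.

shift 1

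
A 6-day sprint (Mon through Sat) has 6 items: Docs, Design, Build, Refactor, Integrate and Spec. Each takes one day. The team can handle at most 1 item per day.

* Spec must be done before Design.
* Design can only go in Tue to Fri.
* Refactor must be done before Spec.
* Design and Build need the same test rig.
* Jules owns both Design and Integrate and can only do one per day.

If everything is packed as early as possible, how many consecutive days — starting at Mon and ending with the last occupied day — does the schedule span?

The precedence chain requires at least 3 distinct days.
With at most 1 per day and 6 work items, at least 6 days are needed.
6 works (last occupied day: Sat): for example Build in Fri; Spec in Tue; Design in Wed; Integrate in Sat; Docs in Thu; Refactor in Mon.

6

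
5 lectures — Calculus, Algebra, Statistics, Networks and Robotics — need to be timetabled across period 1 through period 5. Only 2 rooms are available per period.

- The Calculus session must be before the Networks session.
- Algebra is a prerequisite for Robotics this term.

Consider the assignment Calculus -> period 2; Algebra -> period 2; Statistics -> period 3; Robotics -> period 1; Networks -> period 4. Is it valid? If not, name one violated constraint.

Algebra is a prerequisite for Robotics this term — violated.
Only 2 rooms are available per period — holds.
The Calculus session must be before the Networks session — holds.

No. Algebra is a prerequisite for Robotics this term is not satisfied.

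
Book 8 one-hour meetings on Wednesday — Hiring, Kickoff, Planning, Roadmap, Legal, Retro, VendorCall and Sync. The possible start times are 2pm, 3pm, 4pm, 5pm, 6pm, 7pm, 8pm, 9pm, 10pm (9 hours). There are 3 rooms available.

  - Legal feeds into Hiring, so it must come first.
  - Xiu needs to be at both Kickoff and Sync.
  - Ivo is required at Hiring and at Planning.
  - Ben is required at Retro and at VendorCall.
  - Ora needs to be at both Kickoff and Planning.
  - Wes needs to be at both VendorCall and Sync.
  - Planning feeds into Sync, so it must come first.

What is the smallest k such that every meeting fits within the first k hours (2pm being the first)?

The precedence chain requires at least 2 distinct hours.
With at most 3 per hour and 8 meetings, at least 3 hours are needed.
3 works (last occupied hour: 4pm): for example Planning -> 2pm, Kickoff -> 4pm, Retro -> 3pm, Roadmap -> 2pm, Legal -> 2pm, Sync -> 3pm, VendorCall -> 4pm, Hiring -> 3pm.

3 hours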